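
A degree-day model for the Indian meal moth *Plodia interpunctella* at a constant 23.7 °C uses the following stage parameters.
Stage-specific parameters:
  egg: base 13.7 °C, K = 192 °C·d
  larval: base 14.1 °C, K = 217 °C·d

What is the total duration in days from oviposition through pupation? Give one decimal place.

egg: 192 / (23.7 − 13.7) = 192 / 10.0 = 19.200 d.
larval: 217 / (23.7 − 14.1) = 217 / 9.6 = 22.604 d.
Sum = 41.804 ≈ 41.8 days.

41.8 days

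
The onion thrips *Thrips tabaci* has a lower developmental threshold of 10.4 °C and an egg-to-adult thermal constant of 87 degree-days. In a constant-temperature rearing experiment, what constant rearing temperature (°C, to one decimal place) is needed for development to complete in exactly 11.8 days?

Required daily accumulation = 87 / 11.8 = 7.373 DD/day.
T = T_base + 7.373 = 10.4 + 7.373 = 17.773 ≈ 17.8 °C.

17.8 °C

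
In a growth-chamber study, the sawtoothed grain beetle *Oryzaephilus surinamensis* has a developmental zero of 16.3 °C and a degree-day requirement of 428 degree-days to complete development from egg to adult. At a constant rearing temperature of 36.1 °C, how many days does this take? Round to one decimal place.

21.6 days

Daily accumulation = 36.1 − 16.3 = 19.8 DD/day.
Duration = 428 / 19.8 = 21.616 ≈ 21.6 days.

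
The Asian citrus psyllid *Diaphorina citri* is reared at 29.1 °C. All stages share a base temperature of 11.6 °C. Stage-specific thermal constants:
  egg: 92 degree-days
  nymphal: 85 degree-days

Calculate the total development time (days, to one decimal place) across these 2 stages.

10.1 days

Daily accumulation at 29.1 °C = 29.1 − 11.6 = 17.5 DD/day.
Total K = 92 + 85 = 177 DD.
Total duration = 177 / 17.5 = 10.114 ≈ 10.1 days.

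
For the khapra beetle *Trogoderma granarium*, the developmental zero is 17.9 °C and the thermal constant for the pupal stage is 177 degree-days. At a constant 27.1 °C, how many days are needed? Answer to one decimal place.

19.2 days

Daily accumulation = 27.1 − 17.9 = 9.2 DD/day.
Duration = 177 / 9.2 = 19.239 ≈ 19.2 days.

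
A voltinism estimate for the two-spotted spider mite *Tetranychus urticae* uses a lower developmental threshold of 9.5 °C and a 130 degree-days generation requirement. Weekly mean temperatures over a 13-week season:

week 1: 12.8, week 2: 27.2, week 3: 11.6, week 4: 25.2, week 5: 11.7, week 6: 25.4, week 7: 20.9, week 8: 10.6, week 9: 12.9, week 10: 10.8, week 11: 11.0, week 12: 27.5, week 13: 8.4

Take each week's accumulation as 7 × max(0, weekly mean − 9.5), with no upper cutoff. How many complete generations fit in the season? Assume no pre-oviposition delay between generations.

Weekly DD (7 × max(0, T̄ − 9.5)): 23.1, 123.9, 14.7, 109.9, 15.4, 111.3, 79.8, 7.7, 23.8, 9.1, 10.5, 126.0, 0.0.
Season total = 655.2 DD.
Complete generations = ⌊655.2 / 130⌋ = 5.

5 generations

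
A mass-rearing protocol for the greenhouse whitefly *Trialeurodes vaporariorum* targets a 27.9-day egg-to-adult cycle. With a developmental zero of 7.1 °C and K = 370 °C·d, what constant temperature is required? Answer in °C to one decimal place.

20.4 °C

Required daily accumulation = 370 / 27.9 = 13.262 DD/day.
T = T_base + 13.262 = 7.1 + 13.262 = 20.362 ≈ 20.4 °C.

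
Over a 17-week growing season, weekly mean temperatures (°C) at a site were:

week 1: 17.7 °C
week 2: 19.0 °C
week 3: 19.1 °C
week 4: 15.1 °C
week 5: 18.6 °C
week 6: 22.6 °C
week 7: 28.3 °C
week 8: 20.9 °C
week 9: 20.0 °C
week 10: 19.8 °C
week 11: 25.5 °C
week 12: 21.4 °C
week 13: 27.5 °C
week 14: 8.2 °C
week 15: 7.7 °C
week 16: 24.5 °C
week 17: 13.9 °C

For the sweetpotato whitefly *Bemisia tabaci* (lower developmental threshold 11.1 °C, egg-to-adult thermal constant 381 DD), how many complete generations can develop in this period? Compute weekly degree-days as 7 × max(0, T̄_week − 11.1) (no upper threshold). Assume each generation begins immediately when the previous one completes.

Weekly DD (7 × max(0, T̄ − 11.1)): 46.2, 55.3, 56.0, 28.0, 52.5, 80.5, 120.4, 68.6, 62.3, 60.9, 100.8, 72.1, 114.8, 0.0, 0.0, 93.8, 19.6.
Season total = 1031.8 DD.
Complete generations = ⌊1031.8 / 381⌋ = 2.

2 generations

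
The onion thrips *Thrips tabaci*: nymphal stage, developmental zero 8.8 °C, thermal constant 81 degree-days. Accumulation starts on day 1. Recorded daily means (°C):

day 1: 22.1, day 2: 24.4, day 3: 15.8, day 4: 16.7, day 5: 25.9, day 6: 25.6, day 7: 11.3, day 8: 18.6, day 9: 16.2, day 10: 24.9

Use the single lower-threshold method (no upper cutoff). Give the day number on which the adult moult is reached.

Daily DD above 8.8 °C: 13.3, 15.6, 7.0, 7.9, 17.1, 16.8, 2.5, 9.8, 7.4, 16.1.
Cumulative: 13.3, 28.9, 35.9, 43.8, 60.9, 77.7, 80.2, 90.0, 97.4, 113.5.
The total first reaches 81 DD on day 8.

day 8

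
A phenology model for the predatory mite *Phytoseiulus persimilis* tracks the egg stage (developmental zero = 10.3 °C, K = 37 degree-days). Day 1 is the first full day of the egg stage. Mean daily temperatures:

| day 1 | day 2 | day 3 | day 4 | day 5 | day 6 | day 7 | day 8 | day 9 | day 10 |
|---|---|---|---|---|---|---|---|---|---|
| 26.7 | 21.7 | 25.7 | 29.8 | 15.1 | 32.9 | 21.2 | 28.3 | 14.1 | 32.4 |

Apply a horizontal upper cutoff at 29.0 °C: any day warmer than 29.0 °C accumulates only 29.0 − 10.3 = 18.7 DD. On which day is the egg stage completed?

Daily DD above 10.3 °C (capped at 18.7): 16.4, 11.4, 15.4, 18.7, 4.8, 18.7, 10.9, 18.0, 3.8, 18.7.
Cumulative: 16.4, 27.8, 43.2, 61.9, 66.7, 85.4, 96.3, 114.3, 118.1, 136.8.
The total first reaches 37 DD on day 3.

day 3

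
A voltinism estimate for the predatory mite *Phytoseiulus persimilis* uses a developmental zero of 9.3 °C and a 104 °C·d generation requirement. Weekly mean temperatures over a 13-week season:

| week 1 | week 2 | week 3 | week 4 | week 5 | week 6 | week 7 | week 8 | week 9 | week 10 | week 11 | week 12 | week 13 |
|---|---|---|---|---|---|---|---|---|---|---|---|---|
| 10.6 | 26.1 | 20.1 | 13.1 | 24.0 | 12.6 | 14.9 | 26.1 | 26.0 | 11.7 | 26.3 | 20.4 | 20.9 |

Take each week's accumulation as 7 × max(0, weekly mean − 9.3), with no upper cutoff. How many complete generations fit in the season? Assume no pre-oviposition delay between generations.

8 generations

Weekly DD (7 × max(0, T̄ − 9.3)): 9.1, 117.6, 75.6, 26.6, 102.9, 23.1, 39.2, 117.6, 116.9, 16.8, 119.0, 77.7, 81.2.
Season total = 923.3 DD.
Complete generations = ⌊923.3 / 104⌋ = 8.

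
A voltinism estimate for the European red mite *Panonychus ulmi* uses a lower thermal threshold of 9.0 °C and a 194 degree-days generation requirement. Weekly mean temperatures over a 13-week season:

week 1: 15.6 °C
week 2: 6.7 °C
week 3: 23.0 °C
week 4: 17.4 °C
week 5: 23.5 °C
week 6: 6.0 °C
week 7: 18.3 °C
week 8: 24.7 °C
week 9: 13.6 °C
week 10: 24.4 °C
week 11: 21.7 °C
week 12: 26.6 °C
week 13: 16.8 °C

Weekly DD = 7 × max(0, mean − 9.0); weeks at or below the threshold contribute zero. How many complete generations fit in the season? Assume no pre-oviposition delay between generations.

Weekly DD (7 × max(0, T̄ − 9.0)): 46.2, 0.0, 98.0, 58.8, 101.5, 0.0, 65.1, 109.9, 32.2, 107.8, 88.9, 123.2, 54.6.
Season total = 886.2 DD.
Complete generations = ⌊886.2 / 194⌋ = 4.

4 generations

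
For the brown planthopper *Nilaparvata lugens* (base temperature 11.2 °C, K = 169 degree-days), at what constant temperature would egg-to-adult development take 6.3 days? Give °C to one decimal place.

38.0 °C

Required daily accumulation = 169 / 6.3 = 26.825 DD/day.
T = T_base + 26.825 = 11.2 + 26.825 = 38.025 ≈ 38.0 °C.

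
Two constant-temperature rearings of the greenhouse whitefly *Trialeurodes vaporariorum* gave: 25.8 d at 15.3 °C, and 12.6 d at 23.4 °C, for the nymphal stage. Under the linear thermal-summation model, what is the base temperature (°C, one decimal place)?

7.6 °C

Under the model K = D·(T − T_b), so D₁·(T₁ − T_b) = D₂·(T₂ − T_b).
25.8·(15.3 − T_b) = 12.6·(23.4 − T_b)
T_b = (25.8·15.3 − 12.6·23.4) / (25.8 − 12.6) = 99.90 / 13.2 = 7.568 °C ≈ 7.6 °C.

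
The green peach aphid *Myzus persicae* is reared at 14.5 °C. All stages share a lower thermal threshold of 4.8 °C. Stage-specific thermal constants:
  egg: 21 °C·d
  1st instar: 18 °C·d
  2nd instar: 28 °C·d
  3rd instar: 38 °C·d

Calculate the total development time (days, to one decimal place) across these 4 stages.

Daily accumulation at 14.5 °C = 14.5 − 4.8 = 9.7 DD/day.
Total K = 21 + 18 + 28 + 38 = 105 DD.
Total duration = 105 / 9.7 = 10.825 ≈ 10.8 days.

10.8 days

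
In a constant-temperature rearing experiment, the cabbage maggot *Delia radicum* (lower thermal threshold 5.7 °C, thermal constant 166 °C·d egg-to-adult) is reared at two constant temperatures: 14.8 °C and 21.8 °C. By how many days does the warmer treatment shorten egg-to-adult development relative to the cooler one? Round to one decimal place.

7.9 days

At 14.8 °C: 166 / (14.8 − 5.7) = 166 / 9.1 = 18.242 d.
At 21.8 °C: 166 / (21.8 − 5.7) = 166 / 16.1 = 10.311 d.
Difference = |18.242 − 10.311| = 7.931 ≈ 7.9 days.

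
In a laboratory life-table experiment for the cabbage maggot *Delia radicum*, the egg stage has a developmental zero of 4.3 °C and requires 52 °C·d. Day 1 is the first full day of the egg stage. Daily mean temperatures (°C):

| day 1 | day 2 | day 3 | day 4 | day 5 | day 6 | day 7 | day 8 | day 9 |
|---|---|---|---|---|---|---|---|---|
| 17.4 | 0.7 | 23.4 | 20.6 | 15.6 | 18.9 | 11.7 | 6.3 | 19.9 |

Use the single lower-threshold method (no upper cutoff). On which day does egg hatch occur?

Daily DD above 4.3 °C: 13.1, 0.0, 19.1, 16.3, 11.3, 14.6, 7.4, 2.0, 15.6.
Cumulative: 13.1, 13.1, 32.2, 48.5, 59.8, 74.4, 81.8, 83.8, 99.4.
The total first reaches 52 DD on day 5.

day 5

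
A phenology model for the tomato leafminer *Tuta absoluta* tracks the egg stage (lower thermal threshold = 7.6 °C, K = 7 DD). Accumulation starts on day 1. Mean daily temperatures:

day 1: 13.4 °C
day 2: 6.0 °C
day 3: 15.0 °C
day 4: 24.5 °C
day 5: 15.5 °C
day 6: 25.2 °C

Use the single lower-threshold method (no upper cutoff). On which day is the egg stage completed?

Daily DD above 7.6 °C: 5.8, 0.0, 7.4, 16.9, 7.9, 17.6.
Cumulative: 5.8, 5.8, 13.2, 30.1, 38.0, 55.6.
The total first reaches 7 DD on day 3.

day 3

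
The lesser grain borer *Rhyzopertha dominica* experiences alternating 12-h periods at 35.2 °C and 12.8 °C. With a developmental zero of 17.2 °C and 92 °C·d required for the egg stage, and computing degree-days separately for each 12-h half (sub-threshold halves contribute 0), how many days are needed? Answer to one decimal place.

10.2 days

Day half: max(0, 35.2 − 17.2) × 0.5 = 18.0 × 0.5 = 9.00 DD.
Night half: max(0, 12.8 − 17.2) × 0.5 = 0.0 × 0.5 = 0.00 DD.
Per 24 h: 9.00 DD/day.
Duration = 92 / 9.00 = 10.222 ≈ 10.2 days.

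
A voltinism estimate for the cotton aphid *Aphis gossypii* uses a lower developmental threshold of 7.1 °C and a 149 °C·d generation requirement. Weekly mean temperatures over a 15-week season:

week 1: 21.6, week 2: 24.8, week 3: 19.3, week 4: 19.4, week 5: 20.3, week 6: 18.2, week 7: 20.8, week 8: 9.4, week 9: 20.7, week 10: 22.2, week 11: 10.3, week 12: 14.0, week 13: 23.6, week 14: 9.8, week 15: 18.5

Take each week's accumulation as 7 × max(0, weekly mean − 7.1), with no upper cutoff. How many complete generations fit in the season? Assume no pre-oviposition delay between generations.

7 generations

Weekly DD (7 × max(0, T̄ − 7.1)): 101.5, 123.9, 85.4, 86.1, 92.4, 77.7, 95.9, 16.1, 95.2, 105.7, 22.4, 48.3, 115.5, 18.9, 79.8.
Season total = 1164.8 DD.
Complete generations = ⌊1164.8 / 149⌋ = 7.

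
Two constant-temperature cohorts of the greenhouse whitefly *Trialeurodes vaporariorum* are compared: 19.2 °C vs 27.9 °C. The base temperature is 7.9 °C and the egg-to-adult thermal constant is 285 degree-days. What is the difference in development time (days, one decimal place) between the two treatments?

At 19.2 °C: 285 / (19.2 − 7.9) = 285 / 11.3 = 25.221 d.
At 27.9 °C: 285 / (27.9 − 7.9) = 285 / 20.0 = 14.250 d.
Difference = |25.221 − 14.250| = 10.971 ≈ 11.0 days.

11.0 days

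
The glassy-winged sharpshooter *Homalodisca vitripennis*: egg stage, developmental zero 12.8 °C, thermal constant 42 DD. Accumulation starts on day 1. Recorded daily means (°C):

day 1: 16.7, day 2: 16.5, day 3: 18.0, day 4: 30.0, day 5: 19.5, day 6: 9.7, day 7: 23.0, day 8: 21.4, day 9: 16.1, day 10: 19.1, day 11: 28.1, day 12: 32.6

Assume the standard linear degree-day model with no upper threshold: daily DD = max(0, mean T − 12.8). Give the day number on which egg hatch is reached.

Daily DD above 12.8 °C: 3.9, 3.7, 5.2, 17.2, 6.7, 0.0, 10.2, 8.6, 3.3, 6.3, 15.3, 19.8.
Cumulative: 3.9, 7.6, 12.8, 30.0, 36.7, 36.7, 46.9, 55.5, 58.8, 65.1, 80.4, 100.2.
The total first reaches 42 DD on day 7.

day 7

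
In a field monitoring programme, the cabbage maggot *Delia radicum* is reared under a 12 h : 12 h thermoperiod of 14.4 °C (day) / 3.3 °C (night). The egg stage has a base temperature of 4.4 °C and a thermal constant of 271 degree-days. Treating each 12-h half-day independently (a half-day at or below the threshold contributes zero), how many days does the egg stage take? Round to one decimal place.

Day half: max(0, 14.4 − 4.4) × 0.5 = 10.0 × 0.5 = 5.00 DD.
Night half: max(0, 3.3 − 4.4) × 0.5 = 0.0 × 0.5 = 0.00 DD.
Per 24 h: 5.00 DD/day.
Duration = 271 / 5.00 = 54.200 ≈ 54.2 days.

54.2 days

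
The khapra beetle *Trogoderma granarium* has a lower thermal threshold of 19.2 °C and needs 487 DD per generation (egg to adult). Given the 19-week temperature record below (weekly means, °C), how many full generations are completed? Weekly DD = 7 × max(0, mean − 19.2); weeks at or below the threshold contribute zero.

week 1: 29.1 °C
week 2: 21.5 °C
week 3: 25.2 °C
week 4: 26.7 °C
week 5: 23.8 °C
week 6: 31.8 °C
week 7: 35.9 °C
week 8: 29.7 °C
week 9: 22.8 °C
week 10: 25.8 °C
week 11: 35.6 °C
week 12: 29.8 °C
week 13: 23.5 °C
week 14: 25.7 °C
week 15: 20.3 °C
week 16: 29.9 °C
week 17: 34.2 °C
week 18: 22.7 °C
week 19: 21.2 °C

Weekly DD (7 × max(0, T̄ − 19.2)): 69.3, 16.1, 42.0, 52.5, 32.2, 88.2, 116.9, 73.5, 25.2, 46.2, 114.8, 74.2, 30.1, 45.5, 7.7, 74.9, 105.0, 24.5, 14.0.
Season total = 1052.8 DD.
Complete generations = ⌊1052.8 / 487⌋ = 2.

2 generations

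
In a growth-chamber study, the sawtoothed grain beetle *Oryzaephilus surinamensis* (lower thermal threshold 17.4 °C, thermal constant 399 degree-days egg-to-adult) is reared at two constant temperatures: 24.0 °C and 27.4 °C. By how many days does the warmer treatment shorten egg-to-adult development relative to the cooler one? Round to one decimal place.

At 24.0 °C: 399 / (24.0 − 17.4) = 399 / 6.6 = 60.455 d.
At 27.4 °C: 399 / (27.4 − 17.4) = 399 / 10.0 = 39.900 d.
Difference = |60.455 − 39.900| = 20.555 ≈ 20.6 days.

20.6 days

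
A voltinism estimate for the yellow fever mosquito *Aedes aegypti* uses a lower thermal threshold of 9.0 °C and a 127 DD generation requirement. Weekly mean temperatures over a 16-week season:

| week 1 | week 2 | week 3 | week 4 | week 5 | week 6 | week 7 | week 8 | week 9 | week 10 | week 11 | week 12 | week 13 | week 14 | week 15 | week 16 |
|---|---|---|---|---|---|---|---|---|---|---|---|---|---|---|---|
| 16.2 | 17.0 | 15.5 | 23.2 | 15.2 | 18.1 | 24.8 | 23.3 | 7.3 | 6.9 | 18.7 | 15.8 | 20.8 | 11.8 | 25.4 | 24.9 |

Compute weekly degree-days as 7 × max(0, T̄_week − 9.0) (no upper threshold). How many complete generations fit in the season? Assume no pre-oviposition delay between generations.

Weekly DD (7 × max(0, T̄ − 9.0)): 50.4, 56.0, 45.5, 99.4, 43.4, 63.7, 110.6, 100.1, 0.0, 0.0, 67.9, 47.6, 82.6, 19.6, 114.8, 111.3.
Season total = 1012.9 DD.
Complete generations = ⌊1012.9 / 127⌋ = 7.

7 generations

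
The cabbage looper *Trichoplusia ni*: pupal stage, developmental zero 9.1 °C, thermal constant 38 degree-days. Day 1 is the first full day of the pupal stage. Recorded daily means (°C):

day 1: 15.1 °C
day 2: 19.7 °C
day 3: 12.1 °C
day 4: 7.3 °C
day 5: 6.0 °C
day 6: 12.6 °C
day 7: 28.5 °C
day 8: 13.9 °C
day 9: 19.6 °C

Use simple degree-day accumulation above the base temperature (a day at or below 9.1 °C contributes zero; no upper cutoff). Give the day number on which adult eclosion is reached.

Daily DD above 9.1 °C: 6.0, 10.6, 3.0, 0.0, 0.0, 3.5, 19.4, 4.8, 10.5.
Cumulative: 6.0, 16.6, 19.6, 19.6, 19.6, 23.1, 42.5, 47.3, 57.8.
The total first reaches 38 DD on day 7.

day 7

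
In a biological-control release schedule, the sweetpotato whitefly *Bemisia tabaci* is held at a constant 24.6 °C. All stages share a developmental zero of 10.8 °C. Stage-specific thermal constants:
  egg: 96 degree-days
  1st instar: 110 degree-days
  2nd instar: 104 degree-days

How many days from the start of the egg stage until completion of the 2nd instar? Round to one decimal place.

Daily accumulation at 24.6 °C = 24.6 − 10.8 = 13.8 DD/day.
Total K = 96 + 110 + 104 = 310 DD.
Total duration = 310 / 13.8 = 22.464 ≈ 22.5 days.

22.5 days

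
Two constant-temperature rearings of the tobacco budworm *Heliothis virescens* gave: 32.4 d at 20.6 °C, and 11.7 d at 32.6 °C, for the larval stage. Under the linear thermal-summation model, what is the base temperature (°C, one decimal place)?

13.8 °C

Under the model K = D·(T − T_b), so D₁·(T₁ − T_b) = D₂·(T₂ − T_b).
32.4·(20.6 − T_b) = 11.7·(32.6 − T_b)
T_b = (32.4·20.6 − 11.7·32.6) / (32.4 − 11.7) = 286.02 / 20.7 = 13.817 °C ≈ 13.8 °C.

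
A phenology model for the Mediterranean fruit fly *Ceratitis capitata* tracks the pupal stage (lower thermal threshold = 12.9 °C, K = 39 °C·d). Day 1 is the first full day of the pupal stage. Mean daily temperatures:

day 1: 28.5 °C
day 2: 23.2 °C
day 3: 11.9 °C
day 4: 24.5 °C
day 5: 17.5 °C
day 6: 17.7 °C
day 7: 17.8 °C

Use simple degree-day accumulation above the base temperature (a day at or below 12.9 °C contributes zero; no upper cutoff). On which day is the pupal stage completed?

Daily DD above 12.9 °C: 15.6, 10.3, 0.0, 11.6, 4.6, 4.8, 4.9.
Cumulative: 15.6, 25.9, 25.9, 37.5, 42.1, 46.9, 51.8.
The total first reaches 39 DD on day 5.

day 5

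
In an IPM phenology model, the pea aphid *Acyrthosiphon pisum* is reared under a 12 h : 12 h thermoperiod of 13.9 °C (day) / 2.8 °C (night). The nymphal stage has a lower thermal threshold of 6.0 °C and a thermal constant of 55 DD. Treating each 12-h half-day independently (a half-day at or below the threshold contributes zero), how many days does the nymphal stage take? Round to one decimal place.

13.9 days

Day half: max(0, 13.9 − 6.0) × 0.5 = 7.9 × 0.5 = 3.95 DD.
Night half: max(0, 2.8 − 6.0) × 0.5 = 0.0 × 0.5 = 0.00 DD.
Per 24 h: 3.95 DD/day.
Duration = 55 / 3.95 = 13.924 ≈ 13.9 days.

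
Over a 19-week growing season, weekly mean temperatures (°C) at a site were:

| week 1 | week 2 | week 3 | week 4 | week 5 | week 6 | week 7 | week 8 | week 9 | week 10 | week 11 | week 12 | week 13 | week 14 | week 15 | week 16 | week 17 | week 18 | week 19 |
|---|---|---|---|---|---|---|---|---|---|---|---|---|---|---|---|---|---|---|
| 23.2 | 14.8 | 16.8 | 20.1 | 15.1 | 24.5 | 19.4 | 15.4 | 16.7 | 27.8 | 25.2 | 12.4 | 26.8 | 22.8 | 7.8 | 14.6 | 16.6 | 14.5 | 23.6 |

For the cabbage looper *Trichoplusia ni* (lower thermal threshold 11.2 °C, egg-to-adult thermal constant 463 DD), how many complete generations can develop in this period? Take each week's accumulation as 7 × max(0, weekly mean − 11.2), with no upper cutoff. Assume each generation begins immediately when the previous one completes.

2 generations

Weekly DD (7 × max(0, T̄ − 11.2)): 84.0, 25.2, 39.2, 62.3, 27.3, 93.1, 57.4, 29.4, 38.5, 116.2, 98.0, 8.4, 109.2, 81.2, 0.0, 23.8, 37.8, 23.1, 86.8.
Season total = 1040.9 DD.
Complete generations = ⌊1040.9 / 463⌋ = 2.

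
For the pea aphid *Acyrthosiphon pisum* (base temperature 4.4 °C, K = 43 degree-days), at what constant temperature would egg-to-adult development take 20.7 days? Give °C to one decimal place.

6.5 °C

Required daily accumulation = 43 / 20.7 = 2.077 DD/day.
T = T_base + 2.077 = 4.4 + 2.077 = 6.477 ≈ 6.5 °C.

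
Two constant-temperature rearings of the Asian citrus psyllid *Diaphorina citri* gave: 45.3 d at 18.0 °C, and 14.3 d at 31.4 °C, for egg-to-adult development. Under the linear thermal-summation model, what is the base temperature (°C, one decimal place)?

11.8 °C

Under the model K = D·(T − T_b), so D₁·(T₁ − T_b) = D₂·(T₂ − T_b).
45.3·(18.0 − T_b) = 14.3·(31.4 − T_b)
T_b = (45.3·18.0 − 14.3·31.4) / (45.3 − 14.3) = 366.38 / 31.0 = 11.819 °C ≈ 11.8 °C.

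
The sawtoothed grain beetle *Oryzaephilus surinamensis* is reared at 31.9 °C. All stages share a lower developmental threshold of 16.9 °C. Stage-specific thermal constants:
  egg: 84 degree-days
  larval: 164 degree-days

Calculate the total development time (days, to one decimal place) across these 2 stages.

Daily accumulation at 31.9 °C = 31.9 − 16.9 = 15.0 DD/day.
Total K = 84 + 164 = 248 DD.
Total duration = 248 / 15.0 = 16.533 ≈ 16.5 days.

16.5 days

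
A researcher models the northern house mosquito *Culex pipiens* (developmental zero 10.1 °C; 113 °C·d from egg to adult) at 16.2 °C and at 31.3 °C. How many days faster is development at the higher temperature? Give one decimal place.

13.2 days

At 16.2 °C: 113 / (16.2 − 10.1) = 113 / 6.1 = 18.525 d.
At 31.3 °C: 113 / (31.3 − 10.1) = 113 / 21.2 = 5.330 d.
Difference = |18.525 − 5.330| = 13.194 ≈ 13.2 days.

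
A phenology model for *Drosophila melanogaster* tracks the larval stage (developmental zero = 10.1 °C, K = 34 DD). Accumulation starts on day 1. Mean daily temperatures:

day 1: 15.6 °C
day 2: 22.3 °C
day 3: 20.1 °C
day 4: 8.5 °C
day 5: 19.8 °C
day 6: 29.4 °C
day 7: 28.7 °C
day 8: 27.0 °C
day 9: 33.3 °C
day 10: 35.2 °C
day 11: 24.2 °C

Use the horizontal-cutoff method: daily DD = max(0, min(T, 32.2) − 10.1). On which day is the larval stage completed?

Daily DD above 10.1 °C (capped at 22.1): 5.5, 12.2, 10.0, 0.0, 9.7, 19.3, 18.6, 16.9, 22.1, 22.1, 14.1.
Cumulative: 5.5, 17.7, 27.7, 27.7, 37.4, 56.7, 75.3, 92.2, 114.3, 136.4, 150.5.
The total first reaches 34 DD on day 5.

day 5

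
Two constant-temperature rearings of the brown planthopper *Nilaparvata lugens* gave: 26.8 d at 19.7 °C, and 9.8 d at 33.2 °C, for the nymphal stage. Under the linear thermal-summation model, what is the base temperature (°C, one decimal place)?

Under the model K = D·(T − T_b), so D₁·(T₁ − T_b) = D₂·(T₂ − T_b).
26.8·(19.7 − T_b) = 9.8·(33.2 − T_b)
T_b = (26.8·19.7 − 9.8·33.2) / (26.8 − 9.8) = 202.60 / 17.0 = 11.918 °C ≈ 11.9 °C.

11.9 °C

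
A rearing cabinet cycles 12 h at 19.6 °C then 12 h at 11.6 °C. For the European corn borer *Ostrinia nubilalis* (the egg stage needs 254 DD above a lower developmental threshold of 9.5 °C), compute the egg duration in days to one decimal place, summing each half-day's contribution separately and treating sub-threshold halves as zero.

41.6 days

Day half: max(0, 19.6 − 9.5) × 0.5 = 10.1 × 0.5 = 5.05 DD.
Night half: max(0, 11.6 − 9.5) × 0.5 = 2.1 × 0.5 = 1.05 DD.
Per 24 h: 6.10 DD/day.
Duration = 254 / 6.10 = 41.639 ≈ 41.6 days.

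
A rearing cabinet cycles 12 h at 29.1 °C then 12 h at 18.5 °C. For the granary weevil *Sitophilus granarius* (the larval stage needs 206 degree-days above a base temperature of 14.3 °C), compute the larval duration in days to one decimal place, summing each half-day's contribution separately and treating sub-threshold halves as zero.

21.7 days

Day half: max(0, 29.1 − 14.3) × 0.5 = 14.8 × 0.5 = 7.40 DD.
Night half: max(0, 18.5 − 14.3) × 0.5 = 4.2 × 0.5 = 2.10 DD.
Per 24 h: 9.50 DD/day.
Duration = 206 / 9.50 = 21.684 ≈ 21.7 days.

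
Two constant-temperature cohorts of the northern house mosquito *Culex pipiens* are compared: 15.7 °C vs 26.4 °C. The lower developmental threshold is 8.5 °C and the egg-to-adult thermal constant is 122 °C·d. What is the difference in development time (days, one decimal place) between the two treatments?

10.1 days

At 15.7 °C: 122 / (15.7 − 8.5) = 122 / 7.2 = 16.944 d.
At 26.4 °C: 122 / (26.4 − 8.5) = 122 / 17.9 = 6.816 d.
Difference = |16.944 − 6.816| = 10.129 ≈ 10.1 days.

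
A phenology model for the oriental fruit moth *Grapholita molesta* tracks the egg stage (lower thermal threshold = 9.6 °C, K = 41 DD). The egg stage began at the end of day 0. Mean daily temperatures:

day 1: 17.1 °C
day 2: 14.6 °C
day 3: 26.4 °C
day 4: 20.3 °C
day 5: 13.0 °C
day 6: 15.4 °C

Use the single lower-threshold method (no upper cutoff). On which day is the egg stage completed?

Daily DD above 9.6 °C: 7.5, 5.0, 16.8, 10.7, 3.4, 5.8.
Cumulative: 7.5, 12.5, 29.3, 40.0, 43.4, 49.2.
The total first reaches 41 DD on day 5.

day 5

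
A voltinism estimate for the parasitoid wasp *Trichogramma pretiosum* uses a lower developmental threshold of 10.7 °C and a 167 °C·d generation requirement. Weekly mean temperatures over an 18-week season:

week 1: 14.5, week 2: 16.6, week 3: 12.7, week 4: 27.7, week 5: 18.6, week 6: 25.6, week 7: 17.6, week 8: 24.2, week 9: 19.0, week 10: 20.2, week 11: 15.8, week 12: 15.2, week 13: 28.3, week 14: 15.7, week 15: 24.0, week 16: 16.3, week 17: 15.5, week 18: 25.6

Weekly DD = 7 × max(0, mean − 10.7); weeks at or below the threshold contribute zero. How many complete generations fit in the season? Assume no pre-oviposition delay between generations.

Weekly DD (7 × max(0, T̄ − 10.7)): 26.6, 41.3, 14.0, 119.0, 55.3, 104.3, 48.3, 94.5, 58.1, 66.5, 35.7, 31.5, 123.2, 35.0, 93.1, 39.2, 33.6, 104.3.
Season total = 1123.5 DD.
Complete generations = ⌊1123.5 / 167⌋ = 6.

6 generations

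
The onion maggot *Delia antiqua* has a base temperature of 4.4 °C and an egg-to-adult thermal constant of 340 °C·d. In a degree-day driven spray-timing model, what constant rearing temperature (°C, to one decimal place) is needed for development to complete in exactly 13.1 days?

Required daily accumulation = 340 / 13.1 = 25.954 DD/day.
T = T_base + 25.954 = 4.4 + 25.954 = 30.354 ≈ 30.4 °C.

30.4 °C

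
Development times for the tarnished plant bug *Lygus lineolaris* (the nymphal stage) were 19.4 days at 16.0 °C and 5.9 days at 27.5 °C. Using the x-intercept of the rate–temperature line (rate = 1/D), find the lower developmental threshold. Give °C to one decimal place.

11.0 °C

Under the model K = D·(T − T_b), so D₁·(T₁ − T_b) = D₂·(T₂ − T_b).
19.4·(16.0 − T_b) = 5.9·(27.5 − T_b)
T_b = (19.4·16.0 − 5.9·27.5) / (19.4 − 5.9) = 148.15 / 13.5 = 10.974 °C ≈ 11.0 °C.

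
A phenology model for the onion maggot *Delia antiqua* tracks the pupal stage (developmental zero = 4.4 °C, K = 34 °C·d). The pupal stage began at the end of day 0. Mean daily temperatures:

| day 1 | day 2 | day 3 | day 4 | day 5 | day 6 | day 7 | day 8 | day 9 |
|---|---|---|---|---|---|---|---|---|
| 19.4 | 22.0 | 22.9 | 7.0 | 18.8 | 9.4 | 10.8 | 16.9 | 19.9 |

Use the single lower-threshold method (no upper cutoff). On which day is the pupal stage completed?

day 3

Daily DD above 4.4 °C: 15.0, 17.6, 18.5, 2.6, 14.4, 5.0, 6.4, 12.5, 15.5.
Cumulative: 15.0, 32.6, 51.1, 53.7, 68.1, 73.1, 79.5, 92.0, 107.5.
The total first reaches 34 DD on day 3.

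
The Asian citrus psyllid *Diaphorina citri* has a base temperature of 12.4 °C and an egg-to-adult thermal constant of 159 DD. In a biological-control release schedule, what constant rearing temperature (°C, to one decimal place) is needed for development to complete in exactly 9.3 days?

Required daily accumulation = 159 / 9.3 = 17.097 DD/day.
T = T_base + 17.097 = 12.4 + 17.097 = 29.497 ≈ 29.5 °C.

29.5 °C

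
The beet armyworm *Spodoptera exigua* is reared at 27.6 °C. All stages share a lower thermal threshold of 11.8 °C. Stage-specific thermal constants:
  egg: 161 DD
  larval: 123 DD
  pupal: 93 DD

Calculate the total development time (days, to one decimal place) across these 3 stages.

23.9 days

Daily accumulation at 27.6 °C = 27.6 − 11.8 = 15.8 DD/day.
Total K = 161 + 123 + 93 = 377 DD.
Total duration = 377 / 15.8 = 23.861 ≈ 23.9 days.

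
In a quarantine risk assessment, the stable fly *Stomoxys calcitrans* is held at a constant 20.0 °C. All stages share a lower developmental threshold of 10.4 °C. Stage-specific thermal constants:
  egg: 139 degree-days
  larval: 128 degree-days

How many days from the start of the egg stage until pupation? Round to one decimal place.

27.8 days

Daily accumulation at 20.0 °C = 20.0 − 10.4 = 9.6 DD/day.
Total K = 139 + 128 = 267 DD.
Total duration = 267 / 9.6 = 27.812 ≈ 27.8 days.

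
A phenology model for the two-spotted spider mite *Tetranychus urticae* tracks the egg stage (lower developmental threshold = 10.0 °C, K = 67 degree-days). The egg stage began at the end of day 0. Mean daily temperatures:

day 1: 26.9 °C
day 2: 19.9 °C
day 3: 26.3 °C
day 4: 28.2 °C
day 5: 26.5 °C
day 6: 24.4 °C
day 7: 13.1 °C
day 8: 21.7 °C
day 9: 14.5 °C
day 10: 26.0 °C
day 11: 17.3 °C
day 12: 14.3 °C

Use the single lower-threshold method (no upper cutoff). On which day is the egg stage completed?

day 5

Daily DD above 10.0 °C: 16.9, 9.9, 16.3, 18.2, 16.5, 14.4, 3.1, 11.7, 4.5, 16.0, 7.3, 4.3.
Cumulative: 16.9, 26.8, 43.1, 61.3, 77.8, 92.2, 95.3, 107.0, 111.5, 127.5, 134.8, 139.1.
The total first reaches 67 DD on day 5.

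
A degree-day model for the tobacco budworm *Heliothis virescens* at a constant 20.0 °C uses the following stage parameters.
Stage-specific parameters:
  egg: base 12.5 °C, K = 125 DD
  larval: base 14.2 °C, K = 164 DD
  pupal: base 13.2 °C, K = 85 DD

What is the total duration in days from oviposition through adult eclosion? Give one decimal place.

57.4 days

egg: 125 / (20.0 − 12.5) = 125 / 7.5 = 16.667 d.
larval: 164 / (20.0 − 14.2) = 164 / 5.8 = 28.276 d.
pupal: 85 / (20.0 − 13.2) = 85 / 6.8 = 12.500 d.
Sum = 57.443 ≈ 57.4 days.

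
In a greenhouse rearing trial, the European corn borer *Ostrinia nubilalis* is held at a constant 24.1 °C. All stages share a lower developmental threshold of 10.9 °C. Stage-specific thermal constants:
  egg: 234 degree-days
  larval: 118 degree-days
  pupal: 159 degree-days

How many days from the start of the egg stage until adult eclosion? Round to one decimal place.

38.7 days

Daily accumulation at 24.1 °C = 24.1 − 10.9 = 13.2 DD/day.
Total K = 234 + 118 + 159 = 511 DD.
Total duration = 511 / 13.2 = 38.712 ≈ 38.7 days.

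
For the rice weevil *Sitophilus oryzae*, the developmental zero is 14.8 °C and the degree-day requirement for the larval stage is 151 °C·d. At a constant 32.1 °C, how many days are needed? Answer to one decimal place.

8.7 days

Daily accumulation = 32.1 − 14.8 = 17.3 DD/day.
Duration = 151 / 17.3 = 8.728 ≈ 8.7 days.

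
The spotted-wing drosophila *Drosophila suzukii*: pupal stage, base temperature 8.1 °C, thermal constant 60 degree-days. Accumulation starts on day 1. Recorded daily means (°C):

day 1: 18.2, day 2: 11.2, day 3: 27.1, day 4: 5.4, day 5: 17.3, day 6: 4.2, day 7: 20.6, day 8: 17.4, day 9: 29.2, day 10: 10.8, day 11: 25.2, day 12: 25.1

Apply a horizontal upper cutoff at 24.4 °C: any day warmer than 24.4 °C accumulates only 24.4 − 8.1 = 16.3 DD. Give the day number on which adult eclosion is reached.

Daily DD above 8.1 °C (capped at 16.3): 10.1, 3.1, 16.3, 0.0, 9.2, 0.0, 12.5, 9.3, 16.3, 2.7, 16.3, 16.3.
Cumulative: 10.1, 13.2, 29.5, 29.5, 38.7, 38.7, 51.2, 60.5, 76.8, 79.5, 95.8, 112.1.
The total first reaches 60 DD on day 8.

day 8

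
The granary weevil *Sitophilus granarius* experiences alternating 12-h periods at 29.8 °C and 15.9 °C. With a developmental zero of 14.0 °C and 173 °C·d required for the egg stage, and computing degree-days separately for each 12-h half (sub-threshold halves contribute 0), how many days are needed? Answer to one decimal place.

19.5 days

Day half: max(0, 29.8 − 14.0) × 0.5 = 15.8 × 0.5 = 7.90 DD.
Night half: max(0, 15.9 − 14.0) × 0.5 = 1.9 × 0.5 = 0.95 DD.
Per 24 h: 8.85 DD/day.
Duration = 173 / 8.85 = 19.548 ≈ 19.5 days.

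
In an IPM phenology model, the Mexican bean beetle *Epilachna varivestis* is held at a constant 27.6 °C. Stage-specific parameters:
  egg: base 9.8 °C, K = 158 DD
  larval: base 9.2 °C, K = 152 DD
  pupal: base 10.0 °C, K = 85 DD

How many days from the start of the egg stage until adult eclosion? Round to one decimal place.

egg: 158 / (27.6 − 9.8) = 158 / 17.8 = 8.876 d.
larval: 152 / (27.6 − 9.2) = 152 / 18.4 = 8.261 d.
pupal: 85 / (27.6 − 10.0) = 85 / 17.6 = 4.830 d.
Sum = 21.967 ≈ 22.0 days.

22.0 days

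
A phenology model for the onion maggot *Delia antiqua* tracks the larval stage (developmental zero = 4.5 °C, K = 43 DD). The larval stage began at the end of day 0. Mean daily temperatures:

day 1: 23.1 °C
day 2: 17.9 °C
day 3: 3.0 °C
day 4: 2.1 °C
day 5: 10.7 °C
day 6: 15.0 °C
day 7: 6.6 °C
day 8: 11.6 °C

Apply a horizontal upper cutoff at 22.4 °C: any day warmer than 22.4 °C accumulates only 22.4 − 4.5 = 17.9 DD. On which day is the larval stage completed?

Daily DD above 4.5 °C (capped at 17.9): 17.9, 13.4, 0.0, 0.0, 6.2, 10.5, 2.1, 7.1.
Cumulative: 17.9, 31.3, 31.3, 31.3, 37.5, 48.0, 50.1, 57.2.
The total first reaches 43 DD on day 6.

day 6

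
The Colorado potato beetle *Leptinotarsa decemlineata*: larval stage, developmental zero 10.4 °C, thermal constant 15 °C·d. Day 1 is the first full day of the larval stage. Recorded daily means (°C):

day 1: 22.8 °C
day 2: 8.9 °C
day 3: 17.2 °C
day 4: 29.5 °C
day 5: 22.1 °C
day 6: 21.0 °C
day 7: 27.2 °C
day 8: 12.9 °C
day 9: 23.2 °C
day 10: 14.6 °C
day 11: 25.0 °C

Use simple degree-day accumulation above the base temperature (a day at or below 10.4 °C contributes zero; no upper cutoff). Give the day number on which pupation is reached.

day 3

Daily DD above 10.4 °C: 12.4, 0.0, 6.8, 19.1, 11.7, 10.6, 16.8, 2.5, 12.8, 4.2, 14.6.
Cumulative: 12.4, 12.4, 19.2, 38.3, 50.0, 60.6, 77.4, 79.9, 92.7, 96.9, 111.5.
The total first reaches 15 DD on day 3.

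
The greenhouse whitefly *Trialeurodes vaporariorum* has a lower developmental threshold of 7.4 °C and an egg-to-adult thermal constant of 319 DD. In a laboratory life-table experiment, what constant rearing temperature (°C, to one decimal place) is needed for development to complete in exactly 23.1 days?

Required daily accumulation = 319 / 23.1 = 13.810 DD/day.
T = T_base + 13.810 = 7.4 + 13.810 = 21.210 ≈ 21.2 °C.

21.2 °C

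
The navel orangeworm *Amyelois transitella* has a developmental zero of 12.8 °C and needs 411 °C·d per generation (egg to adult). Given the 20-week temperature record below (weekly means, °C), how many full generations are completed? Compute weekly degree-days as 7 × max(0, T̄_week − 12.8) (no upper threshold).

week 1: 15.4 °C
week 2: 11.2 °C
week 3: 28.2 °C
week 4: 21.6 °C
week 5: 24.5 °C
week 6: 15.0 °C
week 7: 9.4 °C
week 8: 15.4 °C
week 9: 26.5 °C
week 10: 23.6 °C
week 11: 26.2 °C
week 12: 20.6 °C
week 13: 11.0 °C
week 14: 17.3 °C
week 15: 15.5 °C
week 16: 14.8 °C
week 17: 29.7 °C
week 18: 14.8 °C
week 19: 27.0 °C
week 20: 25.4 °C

Weekly DD (7 × max(0, T̄ − 12.8)): 18.2, 0.0, 107.8, 61.6, 81.9, 15.4, 0.0, 18.2, 95.9, 75.6, 93.8, 54.6, 0.0, 31.5, 18.9, 14.0, 118.3, 14.0, 99.4, 88.2.
Season total = 1007.3 DD.
Complete generations = ⌊1007.3 / 411⌋ = 2.

2 generations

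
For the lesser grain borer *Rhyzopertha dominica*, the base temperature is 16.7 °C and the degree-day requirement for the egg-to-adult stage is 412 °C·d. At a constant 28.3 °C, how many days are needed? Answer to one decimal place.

Daily accumulation = 28.3 − 16.7 = 11.6 DD/day.
Duration = 412 / 11.6 = 35.517 ≈ 35.5 days.

35.5 days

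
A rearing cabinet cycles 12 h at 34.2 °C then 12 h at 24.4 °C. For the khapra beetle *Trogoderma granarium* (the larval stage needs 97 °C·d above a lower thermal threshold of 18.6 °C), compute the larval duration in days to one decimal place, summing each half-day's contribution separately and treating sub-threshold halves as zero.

9.1 days

Day half: max(0, 34.2 − 18.6) × 0.5 = 15.6 × 0.5 = 7.80 DD.
Night half: max(0, 24.4 − 18.6) × 0.5 = 5.8 × 0.5 = 2.90 DD.
Per 24 h: 10.70 DD/day.
Duration = 97 / 10.70 = 9.065 ≈ 9.1 days.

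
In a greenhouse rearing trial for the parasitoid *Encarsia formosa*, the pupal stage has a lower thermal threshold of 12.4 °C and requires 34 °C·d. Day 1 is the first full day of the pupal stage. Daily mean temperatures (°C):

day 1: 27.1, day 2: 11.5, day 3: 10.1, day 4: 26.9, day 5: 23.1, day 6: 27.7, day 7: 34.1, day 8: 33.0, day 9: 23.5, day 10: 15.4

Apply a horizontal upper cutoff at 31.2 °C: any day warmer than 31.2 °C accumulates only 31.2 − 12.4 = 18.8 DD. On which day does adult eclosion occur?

day 5

Daily DD above 12.4 °C (capped at 18.8): 14.7, 0.0, 0.0, 14.5, 10.7, 15.3, 18.8, 18.8, 11.1, 3.0.
Cumulative: 14.7, 14.7, 14.7, 29.2, 39.9, 55.2, 74.0, 92.8, 103.9, 106.9.
The total first reaches 34 DD on day 5.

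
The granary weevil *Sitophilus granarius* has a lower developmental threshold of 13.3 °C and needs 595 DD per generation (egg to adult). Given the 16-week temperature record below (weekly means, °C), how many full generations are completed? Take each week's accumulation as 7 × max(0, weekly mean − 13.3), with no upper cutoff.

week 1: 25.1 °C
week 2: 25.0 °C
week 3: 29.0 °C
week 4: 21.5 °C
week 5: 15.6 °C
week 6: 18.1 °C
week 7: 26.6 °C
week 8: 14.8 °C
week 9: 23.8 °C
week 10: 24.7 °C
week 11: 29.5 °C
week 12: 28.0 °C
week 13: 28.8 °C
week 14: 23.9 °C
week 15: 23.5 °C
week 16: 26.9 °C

2 generations

Weekly DD (7 × max(0, T̄ − 13.3)): 82.6, 81.9, 109.9, 57.4, 16.1, 33.6, 93.1, 10.5, 73.5, 79.8, 113.4, 102.9, 108.5, 74.2, 71.4, 95.2.
Season total = 1204.0 DD.
Complete generations = ⌊1204.0 / 595⌋ = 2.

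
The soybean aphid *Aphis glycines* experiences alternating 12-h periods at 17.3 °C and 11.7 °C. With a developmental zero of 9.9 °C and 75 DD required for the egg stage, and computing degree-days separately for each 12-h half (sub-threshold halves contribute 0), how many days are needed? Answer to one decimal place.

16.3 days

Day half: max(0, 17.3 − 9.9) × 0.5 = 7.4 × 0.5 = 3.70 DD.
Night half: max(0, 11.7 − 9.9) × 0.5 = 1.8 × 0.5 = 0.90 DD.
Per 24 h: 4.60 DD/day.
Duration = 75 / 4.60 = 16.304 ≈ 16.3 days.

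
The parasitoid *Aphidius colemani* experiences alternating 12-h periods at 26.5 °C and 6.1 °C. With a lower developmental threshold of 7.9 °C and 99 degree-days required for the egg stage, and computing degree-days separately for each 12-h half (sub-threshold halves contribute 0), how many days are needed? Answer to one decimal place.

10.6 days

Day half: max(0, 26.5 − 7.9) × 0.5 = 18.6 × 0.5 = 9.30 DD.
Night half: max(0, 6.1 − 7.9) × 0.5 = 0.0 × 0.5 = 0.00 DD.
Per 24 h: 9.30 DD/day.
Duration = 99 / 9.30 = 10.645 ≈ 10.6 days.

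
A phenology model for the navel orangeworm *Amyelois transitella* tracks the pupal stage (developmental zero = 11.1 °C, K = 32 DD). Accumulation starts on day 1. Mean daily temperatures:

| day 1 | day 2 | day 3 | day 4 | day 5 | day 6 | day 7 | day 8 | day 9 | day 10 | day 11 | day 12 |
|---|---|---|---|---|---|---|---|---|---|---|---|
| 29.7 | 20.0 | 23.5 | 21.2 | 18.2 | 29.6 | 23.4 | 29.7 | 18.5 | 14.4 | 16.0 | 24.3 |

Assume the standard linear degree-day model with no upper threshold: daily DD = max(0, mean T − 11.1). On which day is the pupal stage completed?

Daily DD above 11.1 °C: 18.6, 8.9, 12.4, 10.1, 7.1, 18.5, 12.3, 18.6, 7.4, 3.3, 4.9, 13.2.
Cumulative: 18.6, 27.5, 39.9, 50.0, 57.1, 75.6, 87.9, 106.5, 113.9, 117.2, 122.1, 135.3.
The total first reaches 32 DD on day 3.

day 3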